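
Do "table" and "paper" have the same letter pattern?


Pattern of "table": [0, 1, 2, 3, 4]
Pattern of "paper": [0, 1, 0, 2, 3]
Patterns do not match
Same pattern = No


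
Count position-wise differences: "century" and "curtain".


Comparing character by character (same length = 7):
  Pos 0: 'c' vs 'c' =
  Pos 1: 'e' vs 'u' !=
  Pos 2: 'n' vs 'r' !=
  Pos 3: 't' vs 't' =
  Pos 4: 'u' vs 'a' !=
  Pos 5: 'r' vs 'i' !=
  Pos 6: 'y' vs 'n' !=
Hamming distance = 5


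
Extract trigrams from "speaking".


Word: "speaking" (length 8)
Number of trigrams = 8 - 3 + 1 = 6
  Position 0: "spe"
  Position 1: "pea"
  Position 2: "eak"
  Position 3: "aki"
  Position 4: "kin"
  Position 5: "ing"
Trigrams = "spe", "pea", "eak", "aki", "kin", "ing"


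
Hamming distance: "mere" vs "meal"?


Comparing character by character (same length = 4):
  Pos 0: 'm' vs 'm' =
  Pos 1: 'e' vs 'e' =
  Pos 2: 'r' vs 'a' !=
  Pos 3: 'e' vs 'l' !=
Hamming distance = 2


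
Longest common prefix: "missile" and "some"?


Word 1: "missile"
Word 2: "some"
Comparing from start:
  Pos 0: 'm' != 's' (stop)
LCP = "" (length 0)


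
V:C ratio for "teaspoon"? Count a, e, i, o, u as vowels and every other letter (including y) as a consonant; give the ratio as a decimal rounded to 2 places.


Word: "teaspoon"
Vowels (a,e,i,o,u): 4
Consonants: 4
Ratio = 4/4
= 1.00


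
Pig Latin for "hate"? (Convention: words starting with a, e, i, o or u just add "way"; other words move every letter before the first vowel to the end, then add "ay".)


Word: "hate"
Starts with consonant(s) → move to end, add 'ay'
Consonant cluster: "h"
Pig Latin = "atehay"


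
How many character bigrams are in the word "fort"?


Word: "fort" (length 4)
Number of 2-grams = length - 2 + 1 = 4 - 2 + 1
= 3


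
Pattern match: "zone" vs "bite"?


Pattern of "zone": [0, 1, 2, 3]
Pattern of "bite": [0, 1, 2, 3]
Patterns match
Same pattern = Yes


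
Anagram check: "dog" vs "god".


Word 1: "dog" → sorted: dgo
Word 2: "god" → sorted: dgo
Same letters? dgo == dgo
Anagram = Yes


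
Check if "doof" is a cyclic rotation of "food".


Word: "food", Candidate: "doof"
Method: check if candidate is substring of word+word
"foodfood" contains "doof"? No
Is rotation = No


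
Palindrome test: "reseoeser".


Word: "reseoeser"
Reversed: "reseoeser"
Forward == Backward? reseoeser == reseoeser
Palindrome = Yes


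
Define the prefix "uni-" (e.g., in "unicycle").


Prefix: uni-
Example: unicycle (uni- + cycle)
Meaning = one


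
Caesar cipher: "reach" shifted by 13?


Word: "reach"
Shift: 13
Each letter → (letter + shift) mod 26:
  'r' (17) + 13 = 4 → 'e'
  'e' (4) + 13 = 17 → 'r'
  'a' (0) + 13 = 13 → 'n'
  'c' (2) + 13 = 15 → 'p'
  'h' (7) + 13 = 20 → 'u'
Result = "ernpu"


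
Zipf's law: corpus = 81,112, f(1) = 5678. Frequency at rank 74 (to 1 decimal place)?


Zipf's law: f(r) = f(1) / r
f(1) = 5678
f(74) = 5678 / 74
= 76.7 occurrences


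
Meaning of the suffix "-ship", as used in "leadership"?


Suffix: -ship
Example: leadership = leader + -ship
Meaning = state / position


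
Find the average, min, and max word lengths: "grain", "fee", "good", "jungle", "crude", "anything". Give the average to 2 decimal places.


Lengths: "grain"=5, "fee"=3, "good"=4, "jungle"=6, "crude"=5, "anything"=8
Sum = 31, Count = 6
Average = 31/6 = 5.17
= avg=5.17, min=3, max=8


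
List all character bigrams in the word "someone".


Word: "someone" (length 7)
Number of bigrams = 7 - 2 + 1 = 6
  Position 0: "so"
  Position 1: "om"
  Position 2: "me"
  Position 3: "eo"
  Position 4: "on"
  Position 5: "ne"
Bigrams = "so", "om", "me", "eo", "on", "ne"


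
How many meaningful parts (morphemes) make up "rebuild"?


Word: "rebuild"
Morphemes: re- / build
Each morpheme carries meaning
= 2 morphemes


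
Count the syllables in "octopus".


Word: "octopus"
Syllable breakdown: oc | to | pus
Counting: 3 parts
= 3 syllables


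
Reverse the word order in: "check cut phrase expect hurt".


Original: "check cut phrase expect hurt"
Words (1..n): check | cut | phrase | expect | hurt
Reversed (n..1): hurt | expect | phrase | cut | check
Result = "hurt expect phrase cut check"


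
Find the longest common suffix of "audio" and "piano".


Word 1: "audio"
Word 2: "piano"
Comparing from end:
  Pos -1: 'o' == 'o'
  Pos -2: 'i' != 'n' (stop)
LCS = "o" (length 1)


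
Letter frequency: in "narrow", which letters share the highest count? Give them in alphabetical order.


Word: "narrow"
Letter counts:
  'a': 1
  'n': 1
  'o': 1
  'r': 2
  'w': 1
Maximum count = 2
Most frequent = 'r' (2 times each)


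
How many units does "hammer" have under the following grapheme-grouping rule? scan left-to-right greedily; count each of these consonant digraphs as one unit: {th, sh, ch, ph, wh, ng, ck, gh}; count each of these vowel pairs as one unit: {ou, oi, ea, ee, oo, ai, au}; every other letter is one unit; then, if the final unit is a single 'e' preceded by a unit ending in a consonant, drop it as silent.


Word: "hammer" (6 letters)
Left-to-right scan:
  [1] 'h' (letter)
  [2] 'a' (letter)
  [3] 'm' (letter)
  [4] 'm' (letter)
  [5] 'e' (letter)
  [6] 'r' (letter)
Units from scan: 6
Sound units = 6 units


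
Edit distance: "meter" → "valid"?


Word 1: "meter" (length 5)
Word 2: "valid" (length 5)
One optimal edit sequence (insert/delete/substitute each cost 1):
  1. substitute 'm' -> 'v'  (+1)
  2. substitute 'e' -> 'a'  (+1)
  3. substitute 't' -> 'l'  (+1)
  4. substitute 'e' -> 'i'  (+1)
  5. substitute 'r' -> 'd'  (+1)
Total edit operations: 5
Edit distance = 5


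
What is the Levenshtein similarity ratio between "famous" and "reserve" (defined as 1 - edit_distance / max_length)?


Word 1: "famous" (length 6)
Word 2: "reserve" (length 7)
One optimal edit sequence:
  1. insert 'r'  (+1)
  2. substitute 'f' -> 'e'  (+1)
  3. substitute 'a' -> 's'  (+1)
  4. substitute 'm' -> 'e'  (+1)
  5. substitute 'o' -> 'r'  (+1)
  6. substitute 'u' -> 'v'  (+1)
  7. substitute 's' -> 'e'  (+1)
Edit distance = 7
Max length = max(6, 7) = 7
Similarity = 1 - 7/7
= 0.0000


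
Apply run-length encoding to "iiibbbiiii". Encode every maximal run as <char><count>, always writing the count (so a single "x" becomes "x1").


String: "iiibbbiiii"
Scanning for consecutive runs:
  'i' x 3
  'b' x 3
  'i' x 4
RLE = "i3b3i4"


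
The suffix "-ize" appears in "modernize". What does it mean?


Suffix: -ize
Example: modernize = modern + -ize
Meaning = to make


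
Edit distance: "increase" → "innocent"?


Word 1: "increase" (length 8)
Word 2: "innocent" (length 8)
One optimal edit sequence (insert/delete/substitute each cost 1):
  1. keep 'i'
  2. keep 'n'
  3. substitute 'c' -> 'n'  (+1)
  4. substitute 'r' -> 'o'  (+1)
  5. substitute 'e' -> 'c'  (+1)
  6. substitute 'a' -> 'e'  (+1)
  7. substitute 's' -> 'n'  (+1)
  8. substitute 'e' -> 't'  (+1)
Total edit operations: 6
Edit distance = 6


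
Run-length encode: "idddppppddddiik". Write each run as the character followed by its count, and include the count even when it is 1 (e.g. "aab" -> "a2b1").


String: "idddppppddddiik"
Scanning for consecutive runs:
  'i' x 1
  'd' x 3
  'p' x 4
  'd' x 4
  'i' x 2
  'k' x 1
RLE = "i1d3p4d4i2k1"


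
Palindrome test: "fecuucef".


Word: "fecuucef"
Reversed: "fecuucef"
Forward == Backward? fecuucef == fecuucef
Palindrome = Yes


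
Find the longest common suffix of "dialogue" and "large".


Word 1: "dialogue"
Word 2: "large"
Comparing from end:
  Pos -1: 'e' == 'e'
  Pos -2: 'u' != 'g' (stop)
LCS = "e" (length 1)


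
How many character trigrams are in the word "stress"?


Word: "stress" (length 6)
Number of 3-grams = length - 3 + 1 = 6 - 3 + 1
= 4


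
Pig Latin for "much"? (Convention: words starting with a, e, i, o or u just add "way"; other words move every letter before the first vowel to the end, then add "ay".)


Word: "much"
Starts with consonant(s) → move to end, add 'ay'
Consonant cluster: "m"
Pig Latin = "uchmay"


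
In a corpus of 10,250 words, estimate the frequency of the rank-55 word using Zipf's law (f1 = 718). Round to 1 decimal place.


Zipf's law: f(r) = f(1) / r
f(1) = 718
f(55) = 718 / 55
= 13.1 occurrences


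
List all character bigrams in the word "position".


Word: "position" (length 8)
Number of bigrams = 8 - 2 + 1 = 7
  Position 0: "po"
  Position 1: "os"
  Position 2: "si"
  Position 3: "it"
  Position 4: "ti"
  Position 5: "io"
  Position 6: "on"
Bigrams = "po", "os", "si", "it", "ti", "io", "on"


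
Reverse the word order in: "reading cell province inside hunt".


Original: "reading cell province inside hunt"
Words (1..n): reading | cell | province | inside | hunt
Reversed (n..1): hunt | inside | province | cell | reading
Result = "hunt inside province cell reading"


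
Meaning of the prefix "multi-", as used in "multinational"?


Prefix: multi-
As in: multinational -> multi- + national
Meaning = many


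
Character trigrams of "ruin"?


Word: "ruin" (length 4)
Number of trigrams = 4 - 3 + 1 = 2
  Position 0: "rui"
  Position 1: "uin"
Trigrams = "rui", "uin"


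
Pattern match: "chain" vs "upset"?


Pattern of "chain": [0, 1, 2, 3, 4]
Pattern of "upset": [0, 1, 2, 3, 4]
Patterns match
Same pattern = Yes


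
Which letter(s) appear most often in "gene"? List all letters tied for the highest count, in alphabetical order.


Word: "gene"
Letter counts:
  'e': 2
  'g': 1
  'n': 1
Maximum count = 2
Most frequent = 'e' (2 times each)


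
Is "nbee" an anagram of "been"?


Word 1: "been" → sorted: been
Word 2: "nbee" → sorted: been
Same letters? been == been
Anagram = Yes


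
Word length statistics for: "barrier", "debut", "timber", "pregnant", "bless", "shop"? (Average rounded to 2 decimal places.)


Lengths: "barrier"=7, "debut"=5, "timber"=6, "pregnant"=8, "bless"=5, "shop"=4
Sum = 35, Count = 6
Average = 35/6 = 5.83
= avg=5.83, min=4, max=8


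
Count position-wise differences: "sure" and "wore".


Comparing character by character (same length = 4):
  Pos 0: 's' vs 'w' !=
  Pos 1: 'u' vs 'o' !=
  Pos 2: 'r' vs 'r' =
  Pos 3: 'e' vs 'e' =
Hamming distance = 2


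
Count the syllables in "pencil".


Word: "pencil"
Syllable breakdown: pen-cil
Counting: 2 parts
= 2 syllables


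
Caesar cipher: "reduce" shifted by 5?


Word: "reduce"
Shift: 5
Each letter → (letter + shift) mod 26:
  'r' (17) + 5 = 22 → 'w'
  'e' (4) + 5 = 9 → 'j'
  'd' (3) + 5 = 8 → 'i'
  'u' (20) + 5 = 25 → 'z'
  'c' (2) + 5 = 7 → 'h'
  'e' (4) + 5 = 9 → 'j'
Result = "wjizhj"


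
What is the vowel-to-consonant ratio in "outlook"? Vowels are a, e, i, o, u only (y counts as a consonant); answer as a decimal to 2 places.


Word: "outlook"
Vowels (a,e,i,o,u): 4
Consonants: 3
Ratio = 4/3
= 1.33


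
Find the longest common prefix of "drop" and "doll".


Word 1: "drop"
Word 2: "doll"
Comparing from start:
  Pos 0: 'd' == 'd'
  Pos 1: 'r' != 'o' (stop)
LCP = "d" (length 1)


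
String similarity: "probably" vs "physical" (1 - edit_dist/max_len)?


Word 1: "probably" (length 8)
Word 2: "physical" (length 8)
One optimal edit sequence:
  1. keep 'p'
  2. substitute 'r' -> 'h'  (+1)
  3. substitute 'o' -> 'y'  (+1)
  4. substitute 'b' -> 's'  (+1)
  5. substitute 'a' -> 'i'  (+1)
  6. substitute 'b' -> 'c'  (+1)
  7. substitute 'l' -> 'a'  (+1)
  8. substitute 'y' -> 'l'  (+1)
Edit distance = 7
Max length = max(8, 8) = 8
Similarity = 1 - 7/8
= 0.1250


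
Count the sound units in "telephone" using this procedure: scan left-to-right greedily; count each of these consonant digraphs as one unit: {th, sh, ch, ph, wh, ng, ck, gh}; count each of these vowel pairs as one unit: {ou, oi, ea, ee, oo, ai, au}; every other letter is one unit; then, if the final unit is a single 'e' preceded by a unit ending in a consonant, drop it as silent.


Word: "telephone" (9 letters)
Left-to-right scan:
  (1) 't' (letter)
  (2) 'e' (letter)
  (3) 'l' (letter)
  (4) 'e' (letter)
  (5) 'ph' (digraph)
  (6) 'o' (letter)
  (7) 'n' (letter)
  (8) 'e' (letter)
Units from scan: 8
Final unit is 'e' after a consonant -> drop as silent (-1)
Sound units = 7 units


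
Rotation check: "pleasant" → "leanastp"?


Word: "pleasant", Candidate: "leanastp"
Method: check if candidate is substring of word+word
"pleasantpleasant" contains "leanastp"? No
Is rotation = No


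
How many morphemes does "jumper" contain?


Word: "jumper"
Morphemes: jump + -er
Each morpheme carries meaning
= 2 morphemes


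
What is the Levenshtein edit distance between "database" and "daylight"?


Word 1: "database" (length 8)
Word 2: "daylight" (length 8)
One optimal edit sequence (insert/delete/substitute each cost 1):
  1. keep 'd'
  2. keep 'a'
  3. substitute 't' -> 'y'  (+1)
  4. substitute 'a' -> 'l'  (+1)
  5. substitute 'b' -> 'i'  (+1)
  6. substitute 'a' -> 'g'  (+1)
  7. substitute 's' -> 'h'  (+1)
  8. substitute 'e' -> 't'  (+1)
Total edit operations: 6
Edit distance = 6


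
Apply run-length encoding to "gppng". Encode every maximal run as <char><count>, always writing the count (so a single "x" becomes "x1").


String: "gppng"
Scanning for consecutive runs:
  'g' x 1
  'p' x 2
  'n' x 1
  'g' x 1
RLE = "g1p2n1g1"


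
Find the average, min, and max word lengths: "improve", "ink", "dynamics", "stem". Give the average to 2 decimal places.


Lengths: "improve"=7, "ink"=3, "dynamics"=8, "stem"=4
Sum = 22, Count = 4
Average = 22/4 = 5.50
= avg=5.50, min=3, max=8


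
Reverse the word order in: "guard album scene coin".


Original: "guard album scene coin"
Words (1..n): guard | album | scene | coin
Reversed (n..1): coin | scene | album | guard
Result = "coin scene album guard"


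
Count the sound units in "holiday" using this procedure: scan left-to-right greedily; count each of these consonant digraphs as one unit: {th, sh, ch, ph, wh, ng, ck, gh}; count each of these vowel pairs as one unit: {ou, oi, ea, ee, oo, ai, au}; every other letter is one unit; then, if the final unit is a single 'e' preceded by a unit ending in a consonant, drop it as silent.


Word: "holiday" (7 letters)
Left-to-right scan:
  1. 'h' (letter)
  2. 'o' (letter)
  3. 'l' (letter)
  4. 'i' (letter)
  5. 'd' (letter)
  6. 'a' (letter)
  7. 'y' (letter)
Units from scan: 7
Sound units = 7 units


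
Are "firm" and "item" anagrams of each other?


Word 1: "firm" → sorted: fimr
Word 2: "item" → sorted: eimt
Same letters? fimr != eimt
Anagram = No


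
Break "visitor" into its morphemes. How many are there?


Word: "visitor"
Morphemes: visit / -or
Each morpheme carries meaning
= 2 morphemes


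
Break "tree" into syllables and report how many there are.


Word: "tree"
Syllable breakdown: tree
Counting: 1 part
= 1 syllable


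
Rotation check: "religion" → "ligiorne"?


Word: "religion", Candidate: "ligiorne"
Method: check if candidate is substring of word+word
"religionreligion" contains "ligiorne"? No
Is rotation = No


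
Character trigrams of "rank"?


Word: "rank" (length 4)
Number of trigrams = 4 - 3 + 1 = 2
  Position 0: "ran"
  Position 1: "ank"
Trigrams = "ran", "ank"


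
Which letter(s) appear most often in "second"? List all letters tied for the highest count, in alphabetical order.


Word: "second"
Letter counts:
  'c': 1
  'd': 1
  'e': 1
  'n': 1
  'o': 1
  's': 1
Maximum count = 1
Most frequent = 'c', 'd', 'e', 'n', 'o', 's' (1 time each)


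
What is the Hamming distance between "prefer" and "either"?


Comparing character by character (same length = 6):
  Pos 0: 'p' vs 'e' !=
  Pos 1: 'r' vs 'i' !=
  Pos 2: 'e' vs 't' !=
  Pos 3: 'f' vs 'h' !=
  Pos 4: 'e' vs 'e' =
  Pos 5: 'r' vs 'r' =
Hamming distance = 4


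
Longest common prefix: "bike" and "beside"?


Word 1: "bike"
Word 2: "beside"
Comparing from start:
  Pos 0: 'b' == 'b'
  Pos 1: 'i' != 'e' (stop)
LCP = "b" (length 1)


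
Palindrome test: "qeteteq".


Word: "qeteteq"
Reversed: "qeteteq"
Forward == Backward? qeteteq == qeteteq
Palindrome = Yes


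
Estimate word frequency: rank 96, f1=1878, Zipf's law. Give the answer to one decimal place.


Zipf's law: f(r) = f(1) / r
f(1) = 1878
f(96) = 1878 / 96
= 19.6 occurrences


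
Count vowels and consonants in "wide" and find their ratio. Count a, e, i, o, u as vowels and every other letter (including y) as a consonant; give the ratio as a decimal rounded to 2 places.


Word: "wide"
Vowels (a,e,i,o,u): 2
Consonants: 2
Ratio = 2/2
= 1.00


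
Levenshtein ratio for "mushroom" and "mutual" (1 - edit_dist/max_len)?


Word 1: "mushroom" (length 8)
Word 2: "mutual" (length 6)
One optimal edit sequence:
  1. keep 'm'
  2. keep 'u'
  3. delete 's'  (+1)
  4. delete 'h'  (+1)
  5. substitute 'r' -> 't'  (+1)
  6. substitute 'o' -> 'u'  (+1)
  7. substitute 'o' -> 'a'  (+1)
  8. substitute 'm' -> 'l'  (+1)
Edit distance = 6
Max length = max(8, 6) = 8
Similarity = 1 - 6/8
= 0.2500


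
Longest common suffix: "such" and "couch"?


Word 1: "such"
Word 2: "couch"
Comparing from end:
  Pos -1: 'h' == 'h'
  Pos -2: 'c' == 'c'
  Pos -3: 'u' == 'u'
  Pos -4: 's' != 'o' (stop)
LCS = "uch" (length 3)


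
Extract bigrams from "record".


Word: "record" (length 6)
Number of bigrams = 6 - 2 + 1 = 5
  Position 0: "re"
  Position 1: "ec"
  Position 2: "co"
  Position 3: "or"
  Position 4: "rd"
Bigrams = "re", "ec", "co", "or", "rd"


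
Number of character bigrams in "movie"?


Word: "movie" (length 5)
Number of 2-grams = length - 2 + 1 = 5 - 2 + 1
= 4


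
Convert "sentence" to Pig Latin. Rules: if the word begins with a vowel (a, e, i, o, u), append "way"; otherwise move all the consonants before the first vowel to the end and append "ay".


Word: "sentence"
Starts with consonant(s) → move to end, add 'ay'
Consonant cluster: "s"
Pig Latin = "entencesay"


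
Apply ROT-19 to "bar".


Word: "bar"
Shift: 19
Each letter → (letter + shift) mod 26:
  'b' (1) + 19 = 20 → 'u'
  'a' (0) + 19 = 19 → 't'
  'r' (17) + 19 = 10 → 'k'
Result = "utk"


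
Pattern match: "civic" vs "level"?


Pattern of "civic": [0, 1, 2, 1, 0]
Pattern of "level": [0, 1, 2, 1, 0]
Patterns match
Same pattern = Yes


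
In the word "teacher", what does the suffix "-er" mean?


Suffix: -er
Example: teacher = teach + -er
Meaning = one who / more


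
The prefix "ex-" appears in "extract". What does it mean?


Prefix: ex-
Example: extract (ex- + tract)
Meaning = out / former


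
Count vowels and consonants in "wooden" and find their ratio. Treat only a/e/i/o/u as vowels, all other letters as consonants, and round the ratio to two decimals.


Word: "wooden"
Vowels (a,e,i,o,u): 3
Consonants: 3
Ratio = 3/3
= 1.00


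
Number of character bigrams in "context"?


Word: "context" (length 7)
Number of 2-grams = length - 2 + 1 = 7 - 2 + 1
= 6


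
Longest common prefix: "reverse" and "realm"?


Word 1: "reverse"
Word 2: "realm"
Comparing from start:
  Pos 0: 'r' == 'r'
  Pos 1: 'e' == 'e'
  Pos 2: 'v' != 'a' (stop)
LCP = "re" (length 2)


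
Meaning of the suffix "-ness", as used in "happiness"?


Suffix: -ness
Example: happiness (happy + -ness, with a spelling change)
Meaning = state of being


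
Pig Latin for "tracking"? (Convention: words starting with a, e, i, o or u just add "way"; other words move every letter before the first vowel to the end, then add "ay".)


Word: "tracking"
Starts with consonant(s) → move to end, add 'ay'
Consonant cluster: "tr"
Pig Latin = "ackingtray"


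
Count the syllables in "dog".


Word: "dog"
Syllable breakdown: dog
Counting: 1 part
= 1 syllable


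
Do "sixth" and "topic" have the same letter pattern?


Pattern of "sixth": [0, 1, 2, 3, 4]
Pattern of "topic": [0, 1, 2, 3, 4]
Patterns match
Same pattern = Yes


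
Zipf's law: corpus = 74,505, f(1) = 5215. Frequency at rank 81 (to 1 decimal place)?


Zipf's law: f(r) = f(1) / r
f(1) = 5215
f(81) = 5215 / 81
= 64.4 occurrences


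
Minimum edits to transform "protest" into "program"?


Word 1: "protest" (length 7)
Word 2: "program" (length 7)
One optimal edit sequence (insert/delete/substitute each cost 1):
  1. keep 'p'
  2. keep 'r'
  3. keep 'o'
  4. substitute 't' -> 'g'  (+1)
  5. substitute 'e' -> 'r'  (+1)
  6. substitute 's' -> 'a'  (+1)
  7. substitute 't' -> 'm'  (+1)
Total edit operations: 4
Edit distance = 4


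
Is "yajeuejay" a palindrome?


Word: "yajeuejay"
Reversed: "yajeuejay"
Forward == Backward? yajeuejay == yajeuejay
Palindrome = Yes


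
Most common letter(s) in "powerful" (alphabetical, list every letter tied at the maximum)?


Word: "powerful"
Letter counts:
  'e': 1
  'f': 1
  'l': 1
  'o': 1
  'p': 1
  'r': 1
  'u': 1
  'w': 1
Maximum count = 1
Most frequent = 'e', 'f', 'l', 'o', 'p', 'r', 'u', 'w' (1 time each)


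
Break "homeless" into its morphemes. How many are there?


Word: "homeless"
Morphemes: home / -less
Each morpheme carries meaning
= 2 morphemes


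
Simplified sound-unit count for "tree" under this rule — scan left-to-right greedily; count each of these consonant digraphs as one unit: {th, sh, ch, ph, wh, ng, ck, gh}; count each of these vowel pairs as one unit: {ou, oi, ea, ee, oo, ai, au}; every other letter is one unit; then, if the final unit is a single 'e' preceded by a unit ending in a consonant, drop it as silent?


Word: "tree" (4 letters)
Left-to-right scan:
  (1) 't' (letter)
  (2) 'r' (letter)
  (3) 'ee' (vowel-pair)
Units from scan: 3
Sound units = 3 units


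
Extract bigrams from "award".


Word: "award" (length 5)
Number of bigrams = 5 - 2 + 1 = 4
  Position 0: "aw"
  Position 1: "wa"
  Position 2: "ar"
  Position 3: "rd"
Bigrams = "aw", "wa", "ar", "rd"


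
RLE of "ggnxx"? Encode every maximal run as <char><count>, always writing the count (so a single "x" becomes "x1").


String: "ggnxx"
Scanning for consecutive runs:
  'g' x 2
  'n' x 1
  'x' x 2
RLE = "g2n1x2"


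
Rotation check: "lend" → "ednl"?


Word: "lend", Candidate: "ednl"
Method: check if candidate is substring of word+word
"lendlend" contains "ednl"? No
Is rotation = No


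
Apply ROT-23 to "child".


Word: "child"
Shift: 23
Each letter → (letter + shift) mod 26:
  'c' (2) + 23 = 25 → 'z'
  'h' (7) + 23 = 4 → 'e'
  'i' (8) + 23 = 5 → 'f'
  'l' (11) + 23 = 8 → 'i'
  'd' (3) + 23 = 0 → 'a'
Result = "zefia"


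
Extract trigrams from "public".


Word: "public" (length 6)
Number of trigrams = 6 - 3 + 1 = 4
  Position 0: "pub"
  Position 1: "ubl"
  Position 2: "bli"
  Position 3: "lic"
Trigrams = "pub", "ubl", "bli", "lic"


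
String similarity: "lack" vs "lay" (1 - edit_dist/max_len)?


Word 1: "lack" (length 4)
Word 2: "lay" (length 3)
One optimal edit sequence:
  1. keep 'l'
  2. keep 'a'
  3. delete 'c'  (+1)
  4. substitute 'k' -> 'y'  (+1)
Edit distance = 2
Max length = max(4, 3) = 4
Similarity = 1 - 2/4
= 0.5000


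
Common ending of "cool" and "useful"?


Word 1: "cool"
Word 2: "useful"
Comparing from end:
  Pos -1: 'l' == 'l'
  Pos -2: 'o' != 'u' (stop)
LCS = "l" (length 1)


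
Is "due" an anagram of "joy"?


Word 1: "joy" → sorted: joy
Word 2: "due" → sorted: deu
Same letters? joy != deu
Anagram = No


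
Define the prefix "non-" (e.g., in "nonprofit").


Prefix: non-
Example: nonprofit (non- + profit)
Meaning = not


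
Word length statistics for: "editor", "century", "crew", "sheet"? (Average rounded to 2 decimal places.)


Lengths: "editor"=6, "century"=7, "crew"=4, "sheet"=5
Sum = 22, Count = 4
Average = 22/4 = 5.50
= avg=5.50, min=4, max=7


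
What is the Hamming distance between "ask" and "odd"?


Comparing character by character (same length = 3):
  Pos 0: 'a' vs 'o' !=
  Pos 1: 's' vs 'd' !=
  Pos 2: 'k' vs 'd' !=
Hamming distance = 3


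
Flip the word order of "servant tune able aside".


Original: "servant tune able aside"
Words (1..n): servant | tune | able | aside
Reversed (n..1): aside | able | tune | servant
Result = "aside able tune servant"


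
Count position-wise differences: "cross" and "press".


Comparing character by character (same length = 5):
  Pos 0: 'c' vs 'p' !=
  Pos 1: 'r' vs 'r' =
  Pos 2: 'o' vs 'e' !=
  Pos 3: 's' vs 's' =
  Pos 4: 's' vs 's' =
Hamming distance = 2


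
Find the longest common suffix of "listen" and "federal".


Word 1: "listen"
Word 2: "federal"
Comparing from end:
  Pos -1: 'n' != 'l' (stop)
LCS = "" (length 0)


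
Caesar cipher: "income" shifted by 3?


Word: "income"
Shift: 3
Each letter → (letter + shift) mod 26:
  'i' (8) + 3 = 11 → 'l'
  'n' (13) + 3 = 16 → 'q'
  'c' (2) + 3 = 5 → 'f'
  'o' (14) + 3 = 17 → 'r'
  'm' (12) + 3 = 15 → 'p'
  'e' (4) + 3 = 7 → 'h'
Result = "lqfrph"


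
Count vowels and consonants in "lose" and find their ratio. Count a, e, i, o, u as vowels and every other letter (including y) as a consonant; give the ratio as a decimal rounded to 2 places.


Word: "lose"
Vowels (a,e,i,o,u): 2
Consonants: 2
Ratio = 2/2
= 1.00


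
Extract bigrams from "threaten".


Word: "threaten" (length 8)
Number of bigrams = 8 - 2 + 1 = 7
  Position 0: "th"
  Position 1: "hr"
  Position 2: "re"
  Position 3: "ea"
  Position 4: "at"
  Position 5: "te"
  Position 6: "en"
Bigrams = "th", "hr", "re", "ea", "at", "te", "en"


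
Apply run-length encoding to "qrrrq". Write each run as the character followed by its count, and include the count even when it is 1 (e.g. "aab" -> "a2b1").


String: "qrrrq"
Scanning for consecutive runs:
  'q' x 1
  'r' x 3
  'q' x 1
RLE = "q1r3q1"


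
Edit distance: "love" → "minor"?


Word 1: "love" (length 4)
Word 2: "minor" (length 5)
One optimal edit sequence (insert/delete/substitute each cost 1):
  1. insert 'm'  (+1)
  2. substitute 'l' -> 'i'  (+1)
  3. substitute 'o' -> 'n'  (+1)
  4. substitute 'v' -> 'o'  (+1)
  5. substitute 'e' -> 'r'  (+1)
Total edit operations: 5
Edit distance = 5


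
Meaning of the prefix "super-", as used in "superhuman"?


Prefix: super-
As in: superhuman -> super- + human
Meaning = above / beyond


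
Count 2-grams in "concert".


Word: "concert" (length 7)
Number of 2-grams = length - 2 + 1 = 7 - 2 + 1
= 6


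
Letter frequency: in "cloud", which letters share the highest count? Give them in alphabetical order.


Word: "cloud"
Letter counts:
  'c': 1
  'd': 1
  'l': 1
  'o': 1
  'u': 1
Maximum count = 1
Most frequent = 'c', 'd', 'l', 'o', 'u' (1 time each)


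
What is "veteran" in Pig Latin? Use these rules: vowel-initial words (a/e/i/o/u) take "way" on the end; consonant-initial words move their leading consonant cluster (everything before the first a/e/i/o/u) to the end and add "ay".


Word: "veteran"
Starts with consonant(s) → move to end, add 'ay'
Consonant cluster: "v"
Pig Latin = "eteranvay"


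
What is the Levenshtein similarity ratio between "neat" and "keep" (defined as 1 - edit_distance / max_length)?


Word 1: "neat" (length 4)
Word 2: "keep" (length 4)
One optimal edit sequence:
  1. substitute 'n' -> 'k'  (+1)
  2. keep 'e'
  3. substitute 'a' -> 'e'  (+1)
  4. substitute 't' -> 'p'  (+1)
Edit distance = 3
Max length = max(4, 4) = 4
Similarity = 1 - 3/4
= 0.2500


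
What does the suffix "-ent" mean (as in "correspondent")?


Suffix: -ent
Example: correspondent (correspond + -ent)
Meaning = one who / that which


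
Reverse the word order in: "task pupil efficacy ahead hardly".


Original: "task pupil efficacy ahead hardly"
Words (1..n): task | pupil | efficacy | ahead | hardly
Reversed (n..1): hardly | ahead | efficacy | pupil | task
Result = "hardly ahead efficacy pupil task"


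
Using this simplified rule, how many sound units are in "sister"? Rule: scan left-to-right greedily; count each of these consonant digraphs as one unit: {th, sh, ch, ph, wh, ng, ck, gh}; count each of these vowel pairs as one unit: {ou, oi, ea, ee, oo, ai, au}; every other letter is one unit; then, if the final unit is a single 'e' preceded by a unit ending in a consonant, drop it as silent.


Word: "sister" (6 letters)
Left-to-right scan:
  [1] 's' (letter)
  [2] 'i' (letter)
  [3] 's' (letter)
  [4] 't' (letter)
  [5] 'e' (letter)
  [6] 'r' (letter)
Units from scan: 6
Sound units = 6 units


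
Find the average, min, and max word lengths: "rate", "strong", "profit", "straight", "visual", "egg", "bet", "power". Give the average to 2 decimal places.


Lengths: "rate"=4, "strong"=6, "profit"=6, "straight"=8, "visual"=6, "egg"=3, "bet"=3, "power"=5
Sum = 41, Count = 8
Average = 41/8 = 5.13
= avg=5.13, min=3, max=8


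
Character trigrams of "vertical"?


Word: "vertical" (length 8)
Number of trigrams = 8 - 3 + 1 = 6
  Position 0: "ver"
  Position 1: "ert"
  Position 2: "rti"
  Position 3: "tic"
  Position 4: "ica"
  Position 5: "cal"
Trigrams = "ver", "ert", "rti", "tic", "ica", "cal"


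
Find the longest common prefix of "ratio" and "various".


Word 1: "ratio"
Word 2: "various"
Comparing from start:
  Pos 0: 'r' != 'v' (stop)
LCP = "" (length 0)


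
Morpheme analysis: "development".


Word: "development"
Morphemes: develop + -ment
Each morpheme carries meaning
= 2 morphemes


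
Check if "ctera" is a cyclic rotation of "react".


Word: "react", Candidate: "ctera"
Method: check if candidate is substring of word+word
"reactreact" contains "ctera"? No
Is rotation = No


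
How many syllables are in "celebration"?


Word: "celebration"
Syllable breakdown: cel | e | bra | tion
Counting: 4 parts
= 4 syllables


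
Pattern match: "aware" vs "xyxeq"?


Pattern of "aware": [0, 1, 0, 2, 3]
Pattern of "xyxeq": [0, 1, 0, 2, 3]
Patterns match
Same pattern = Yes


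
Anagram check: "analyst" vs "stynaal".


Word 1: "analyst" → sorted: aalnsty
Word 2: "stynaal" → sorted: aalnsty
Same letters? aalnsty == aalnsty
Anagram = Yes


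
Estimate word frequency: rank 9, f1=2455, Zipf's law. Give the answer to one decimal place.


Zipf's law: f(r) = f(1) / r
f(1) = 2455
f(9) = 2455 / 9
= 272.8 occurrences


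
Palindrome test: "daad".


Word: "daad"
Reversed: "daad"
Forward == Backward? daad == daad
Palindrome = Yes


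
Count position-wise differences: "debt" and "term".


Comparing character by character (same length = 4):
  Pos 0: 'd' vs 't' !=
  Pos 1: 'e' vs 'e' =
  Pos 2: 'b' vs 'r' !=
  Pos 3: 't' vs 'm' !=
Hamming distance = 3


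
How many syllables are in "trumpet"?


Word: "trumpet"
Syllable breakdown: trum | pet
Counting: 2 parts
= 2 syllables


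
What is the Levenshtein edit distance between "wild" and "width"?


Word 1: "wild" (length 4)
Word 2: "width" (length 5)
One optimal edit sequence (insert/delete/substitute each cost 1):
  1. keep 'w'
  2. keep 'i'
  3. insert 'd'  (+1)
  4. substitute 'l' -> 't'  (+1)
  5. substitute 'd' -> 'h'  (+1)
Total edit operations: 3
Edit distance = 3


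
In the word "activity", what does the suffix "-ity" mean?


Suffix: -ity
Example: activity = active + -ity, with a spelling change
Meaning = quality of


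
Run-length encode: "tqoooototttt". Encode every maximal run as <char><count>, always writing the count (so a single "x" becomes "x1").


String: "tqoooototttt"
Scanning for consecutive runs:
  't' x 1
  'q' x 1
  'o' x 4
  't' x 1
  'o' x 1
  't' x 4
RLE = "t1q1o4t1o1t4"


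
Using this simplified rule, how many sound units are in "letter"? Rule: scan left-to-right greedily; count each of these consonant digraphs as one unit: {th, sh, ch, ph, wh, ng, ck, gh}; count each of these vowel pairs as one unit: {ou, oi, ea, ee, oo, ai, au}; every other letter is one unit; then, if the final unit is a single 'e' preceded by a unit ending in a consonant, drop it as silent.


Word: "letter" (6 letters)
Left-to-right scan:
  (1) 'l' (letter)
  (2) 'e' (letter)
  (3) 't' (letter)
  (4) 't' (letter)
  (5) 'e' (letter)
  (6) 'r' (letter)
Units from scan: 6
Sound units = 6 units


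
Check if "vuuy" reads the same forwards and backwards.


Word: "vuuy"
Reversed: "yuuv"
Forward == Backward? vuuy != yuuv
Palindrome = No


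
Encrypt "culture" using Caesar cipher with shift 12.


Word: "culture"
Shift: 12
Each letter → (letter + shift) mod 26:
  'c' (2) + 12 = 14 → 'o'
  'u' (20) + 12 = 6 → 'g'
  'l' (11) + 12 = 23 → 'x'
  't' (19) + 12 = 5 → 'f'
  'u' (20) + 12 = 6 → 'g'
  'r' (17) + 12 = 3 → 'd'
  'e' (4) + 12 = 16 → 'q'
Result = "ogxfgdq"


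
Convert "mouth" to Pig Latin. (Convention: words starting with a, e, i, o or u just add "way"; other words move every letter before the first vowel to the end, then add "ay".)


Word: "mouth"
Starts with consonant(s) → move to end, add 'ay'
Consonant cluster: "m"
Pig Latin = "outhmay"


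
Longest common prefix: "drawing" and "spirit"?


Word 1: "drawing"
Word 2: "spirit"
Comparing from start:
  Pos 0: 'd' != 's' (stop)
LCP = "" (length 0)


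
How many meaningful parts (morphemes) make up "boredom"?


Word: "boredom"
Morphemes: bore / -dom
Each morpheme carries meaning
= 2 morphemes


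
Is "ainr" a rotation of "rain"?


Word: "rain", Candidate: "ainr"
Method: check if candidate is substring of word+word
"rainrain" contains "ainr"? Yes
Is rotation = Yes


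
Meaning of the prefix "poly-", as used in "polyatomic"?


Prefix: poly-
Example: polyatomic = poly- + atomic
Meaning = many


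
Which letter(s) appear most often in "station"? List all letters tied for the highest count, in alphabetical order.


Word: "station"
Letter counts:
  'a': 1
  'i': 1
  'n': 1
  'o': 1
  's': 1
  't': 2
Maximum count = 2
Most frequent = 't' (2 times each)


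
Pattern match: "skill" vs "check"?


Pattern of "skill": [0, 1, 2, 3, 3]
Pattern of "check": [0, 1, 2, 0, 3]
Patterns do not match
Same pattern = No


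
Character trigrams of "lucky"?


Word: "lucky" (length 5)
Number of trigrams = 5 - 3 + 1 = 3
  Position 0: "luc"
  Position 1: "uck"
  Position 2: "cky"
Trigrams = "luc", "uck", "cky"


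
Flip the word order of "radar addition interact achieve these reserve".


Original: "radar addition interact achieve these reserve"
Words (1..n): radar | addition | interact | achieve | these | reserve
Reversed (n..1): reserve | these | achieve | interact | addition | radar
Result = "reserve these achieve interact addition radar"


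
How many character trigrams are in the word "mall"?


Word: "mall" (length 4)
Number of 3-grams = length - 3 + 1 = 4 - 3 + 1
= 2


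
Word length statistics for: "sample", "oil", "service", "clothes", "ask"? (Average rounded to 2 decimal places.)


Lengths: "sample"=6, "oil"=3, "service"=7, "clothes"=7, "ask"=3
Sum = 26, Count = 5
Average = 26/5 = 5.20
= avg=5.20, min=3, max=7


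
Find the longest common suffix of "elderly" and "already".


Word 1: "elderly"
Word 2: "already"
Comparing from end:
  Pos -1: 'y' == 'y'
  Pos -2: 'l' != 'd' (stop)
LCS = "y" (length 1)


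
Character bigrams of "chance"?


Word: "chance" (length 6)
Number of bigrams = 6 - 2 + 1 = 5
  Position 0: "ch"
  Position 1: "ha"
  Position 2: "an"
  Position 3: "nc"
  Position 4: "ce"
Bigrams = "ch", "ha", "an", "nc", "ce"


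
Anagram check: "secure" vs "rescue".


Word 1: "secure" → sorted: ceersu
Word 2: "rescue" → sorted: ceersu
Same letters? ceersu == ceersu
Anagram = Yes


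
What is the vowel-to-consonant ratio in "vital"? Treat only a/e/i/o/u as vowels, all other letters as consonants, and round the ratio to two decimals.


Word: "vital"
Vowels (a,e,i,o,u): 2
Consonants: 3
Ratio = 2/3
= 0.67


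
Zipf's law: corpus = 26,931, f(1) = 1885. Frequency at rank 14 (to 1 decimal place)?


Zipf's law: f(r) = f(1) / r
f(1) = 1885
f(14) = 1885 / 14
= 134.6 occurrences


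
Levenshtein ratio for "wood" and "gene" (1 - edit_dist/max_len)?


Word 1: "wood" (length 4)
Word 2: "gene" (length 4)
One optimal edit sequence:
  1. substitute 'w' -> 'g'  (+1)
  2. substitute 'o' -> 'e'  (+1)
  3. substitute 'o' -> 'n'  (+1)
  4. substitute 'd' -> 'e'  (+1)
Edit distance = 4
Max length = max(4, 4) = 4
Similarity = 1 - 4/4
= 0.0000


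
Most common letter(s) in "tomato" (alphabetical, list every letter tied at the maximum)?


Word: "tomato"
Letter counts:
  'a': 1
  'm': 1
  'o': 2
  't': 2
Maximum count = 2
Most frequent = 'o', 't' (2 times each)


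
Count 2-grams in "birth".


Word: "birth" (length 5)
Number of 2-grams = length - 2 + 1 = 5 - 2 + 1
= 4


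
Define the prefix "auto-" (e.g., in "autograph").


Prefix: auto-
As in: autograph -> auto- + graph
Meaning = self


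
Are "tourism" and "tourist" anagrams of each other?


Word 1: "tourism" → sorted: imorstu
Word 2: "tourist" → sorted: iorsttu
Same letters? imorstu != iorsttu
Anagram = No


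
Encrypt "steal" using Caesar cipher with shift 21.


Word: "steal"
Shift: 21
Each letter → (letter + shift) mod 26:
  's' (18) + 21 = 13 → 'n'
  't' (19) + 21 = 14 → 'o'
  'e' (4) + 21 = 25 → 'z'
  'a' (0) + 21 = 21 → 'v'
  'l' (11) + 21 = 6 → 'g'
Result = "nozvg"


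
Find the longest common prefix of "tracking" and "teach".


Word 1: "tracking"
Word 2: "teach"
Comparing from start:
  Pos 0: 't' == 't'
  Pos 1: 'r' != 'e' (stop)
LCP = "t" (length 1)


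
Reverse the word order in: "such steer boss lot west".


Original: "such steer boss lot west"
Words (1..n): such | steer | boss | lot | west
Reversed (n..1): west | lot | boss | steer | such
Result = "west lot boss steer such"


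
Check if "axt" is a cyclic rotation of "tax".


Word: "tax", Candidate: "axt"
Method: check if candidate is substring of word+word
"taxtax" contains "axt"? Yes
Is rotation = Yes


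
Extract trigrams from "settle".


Word: "settle" (length 6)
Number of trigrams = 6 - 3 + 1 = 4
  Position 0: "set"
  Position 1: "ett"
  Position 2: "ttl"
  Position 3: "tle"
Trigrams = "set", "ett", "ttl", "tle"


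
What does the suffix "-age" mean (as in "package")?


Suffix: -age
As in: package -> pack + -age
Meaning = result / collection


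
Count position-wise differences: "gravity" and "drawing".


Comparing character by character (same length = 7):
  Pos 0: 'g' vs 'd' !=
  Pos 1: 'r' vs 'r' =
  Pos 2: 'a' vs 'a' =
  Pos 3: 'v' vs 'w' !=
  Pos 4: 'i' vs 'i' =
  Pos 5: 't' vs 'n' !=
  Pos 6: 'y' vs 'g' !=
Hamming distance = 4


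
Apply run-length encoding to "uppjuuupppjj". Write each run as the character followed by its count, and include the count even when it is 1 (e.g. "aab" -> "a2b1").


String: "uppjuuupppjj"
Scanning for consecutive runs:
  'u' x 1
  'p' x 2
  'j' x 1
  'u' x 3
  'p' x 3
  'j' x 2
RLE = "u1p2j1u3p3j2"


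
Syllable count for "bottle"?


Word: "bottle"
Syllable breakdown: bot-tle
Counting: 2 parts
= 2 syllables


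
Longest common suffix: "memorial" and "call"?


Word 1: "memorial"
Word 2: "call"
Comparing from end:
  Pos -1: 'l' == 'l'
  Pos -2: 'a' != 'l' (stop)
LCS = "l" (length 1)


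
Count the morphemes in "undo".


Word: "undo"
Morphemes: un- | do
Each morpheme carries meaning
= 2 morphemes


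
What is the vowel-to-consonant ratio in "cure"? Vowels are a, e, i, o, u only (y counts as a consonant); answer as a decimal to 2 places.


Word: "cure"
Vowels (a,e,i,o,u): 2
Consonants: 2
Ratio = 2/2
= 1.00


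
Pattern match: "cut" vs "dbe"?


Pattern of "cut": [0, 1, 2]
Pattern of "dbe": [0, 1, 2]
Patterns match
Same pattern = Yes


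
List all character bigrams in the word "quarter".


Word: "quarter" (length 7)
Number of bigrams = 7 - 2 + 1 = 6
  Position 0: "qu"
  Position 1: "ua"
  Position 2: "ar"
  Position 3: "rt"
  Position 4: "te"
  Position 5: "er"
Bigrams = "qu", "ua", "ar", "rt", "te", "er"
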